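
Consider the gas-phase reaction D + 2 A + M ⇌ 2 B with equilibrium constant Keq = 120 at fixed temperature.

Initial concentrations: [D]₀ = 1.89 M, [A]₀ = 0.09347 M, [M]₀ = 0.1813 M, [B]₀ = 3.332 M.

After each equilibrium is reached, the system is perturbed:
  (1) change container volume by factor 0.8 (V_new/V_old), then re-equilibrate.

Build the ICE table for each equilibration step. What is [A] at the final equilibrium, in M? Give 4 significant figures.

Q₀ = 3709 vs Keq = 120 ⇒ Q>K, reverse
Step 1:
                  D         A         M         B
  Initial      1.89   0.09347    0.1813     3.332
  Change     0.1301    0.2601    0.1301   -0.2601
  Equil        2.02    0.3536    0.3114     3.072
  solve Keq expr → x = -0.1301; check Q = 120
Then change container volume by factor 0.8 (V_new/V_old).
Step 2:
                  D         A         M         B
  Initial     2.525     0.442    0.3892      3.84
  Change   -0.03212  -0.06425  -0.03212   0.06425
  Equil       2.493    0.3777    0.3571     3.904
  solve Keq expr → x = 0.03212; check Q = 120

[A]_eq = 0.3777 M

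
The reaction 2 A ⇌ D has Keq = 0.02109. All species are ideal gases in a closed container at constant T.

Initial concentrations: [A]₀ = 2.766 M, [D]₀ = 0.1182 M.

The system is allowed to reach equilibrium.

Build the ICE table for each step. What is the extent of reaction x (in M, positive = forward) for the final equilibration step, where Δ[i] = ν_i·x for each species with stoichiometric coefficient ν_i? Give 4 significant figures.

Q₀ = 0.01545 vs Keq = 0.02109 ⇒ Q<K, forward
Step 1:
                  A         D
  init        2.766    0.1182
  Δ        -0.07015   0.03507
  eq          2.696    0.1533
  solve Keq expr → x = 0.03507; check Q = 0.02109

x = 0.03507 M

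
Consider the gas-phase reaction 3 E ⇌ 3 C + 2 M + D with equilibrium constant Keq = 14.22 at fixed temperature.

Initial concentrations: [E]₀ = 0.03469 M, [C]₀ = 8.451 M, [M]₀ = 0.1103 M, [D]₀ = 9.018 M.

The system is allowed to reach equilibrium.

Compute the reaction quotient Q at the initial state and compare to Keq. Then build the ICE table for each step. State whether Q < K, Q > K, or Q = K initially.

Q₀ = 1.5863e+06; Q > K (proceeds reverse)

Q₀ = 1.5863e+06 vs Keq = 14.22 ⇒ Q>K, reverse
Step 1:
                    E           C           M           D
  Initial     0.03469       8.451      0.1103       9.018
  Change       0.1587     -0.1587     -0.1058    -0.05291
  Equil        0.1934       8.292    0.004486       8.965
  solve Keq expr → x = -0.05291; check Q = 14.22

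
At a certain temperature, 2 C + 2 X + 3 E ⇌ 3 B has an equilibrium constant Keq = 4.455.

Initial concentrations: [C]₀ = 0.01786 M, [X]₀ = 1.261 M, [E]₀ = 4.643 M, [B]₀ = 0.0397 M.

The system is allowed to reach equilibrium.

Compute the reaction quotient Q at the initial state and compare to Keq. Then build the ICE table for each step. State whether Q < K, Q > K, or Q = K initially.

Q₀ = 0.001232; Q < K (proceeds forward)

Q₀ = 0.001232 vs Keq = 4.455 ⇒ Q<K, forward
Step 1:
                  C         X         E         B
  init      0.01786     1.261     4.643    0.0397
  Δ        -0.01722  -0.01722  -0.02582   0.02582
  eq      6.4397e-04     1.244     4.617   0.06552
  solve Keq expr → x = 0.008608; check Q = 4.455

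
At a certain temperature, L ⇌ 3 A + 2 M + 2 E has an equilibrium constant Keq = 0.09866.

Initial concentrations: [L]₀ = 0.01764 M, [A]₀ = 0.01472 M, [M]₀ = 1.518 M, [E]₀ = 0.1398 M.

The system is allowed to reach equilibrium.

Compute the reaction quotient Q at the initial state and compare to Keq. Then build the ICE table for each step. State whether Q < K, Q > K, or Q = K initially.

Q₀ = 8.1430e-06 vs Keq = 0.09866 ⇒ Q<K, forward
Step 1:
                    L           A           M           E
  init        0.01764     0.01472       1.518      0.1398
  Δ          -0.01742     0.05225     0.03483     0.03483
  eq       2.2386e-04     0.06697       1.553      0.1746
  solve Keq expr → x = 0.01742; check Q = 0.09866

Q₀ = 8.1430e-06; Q < K (proceeds forward)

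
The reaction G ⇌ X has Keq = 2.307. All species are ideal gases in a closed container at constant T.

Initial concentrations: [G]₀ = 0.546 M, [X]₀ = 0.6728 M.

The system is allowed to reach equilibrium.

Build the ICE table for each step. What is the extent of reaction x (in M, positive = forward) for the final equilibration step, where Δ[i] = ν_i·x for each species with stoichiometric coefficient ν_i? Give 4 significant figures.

Q₀ = 1.232 vs Keq = 2.307 ⇒ Q<K, forward
Step 1:
                  G         X
  I           0.546    0.6728
  C         -0.1774    0.1774
  E          0.3686    0.8502
  solve Keq expr → x = 0.1774; check Q = 2.307

x = 0.1774 M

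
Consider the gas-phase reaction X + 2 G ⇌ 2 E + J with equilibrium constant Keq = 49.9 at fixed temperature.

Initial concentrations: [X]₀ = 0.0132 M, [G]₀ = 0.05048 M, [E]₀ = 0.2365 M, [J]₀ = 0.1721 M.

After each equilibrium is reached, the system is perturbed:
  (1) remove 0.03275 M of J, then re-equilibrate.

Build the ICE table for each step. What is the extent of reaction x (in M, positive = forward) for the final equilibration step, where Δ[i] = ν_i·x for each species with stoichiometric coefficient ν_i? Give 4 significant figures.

Q₀ = 286.2 vs Keq = 49.9 ⇒ Q>K, reverse
Step 1:
                    X           G           E           J
  init         0.0132     0.05048      0.2365      0.1721
  Δ            0.0123     0.02461    -0.02461     -0.0123
  eq           0.0255     0.07509      0.2119      0.1598
  solve Keq expr → x = -0.0123; check Q = 49.9
Then remove 0.03275 M of J.
Step 2:
                    X           G           E           J
  init         0.0255     0.07509      0.2119       0.127
  Δ         -0.001881   -0.003763    0.003763    0.001881
  eq          0.02362     0.07132      0.2157      0.1289
  solve Keq expr → x = 0.001881; check Q = 49.9

x = 0.001881 M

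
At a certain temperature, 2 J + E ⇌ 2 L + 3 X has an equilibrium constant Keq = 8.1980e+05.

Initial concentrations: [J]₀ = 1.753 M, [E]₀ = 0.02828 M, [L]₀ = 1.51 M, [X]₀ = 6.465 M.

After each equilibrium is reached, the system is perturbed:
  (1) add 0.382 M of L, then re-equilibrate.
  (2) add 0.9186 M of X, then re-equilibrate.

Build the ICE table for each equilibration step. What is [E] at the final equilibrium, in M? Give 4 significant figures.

Q₀ = 7090 vs Keq = 8.1980e+05 ⇒ Q<K, forward
Step 1:
                  J         E         L         X
  Initial     1.753   0.02828      1.51     6.465
  Change   -0.05598  -0.02799   0.05598   0.08396
  Equil       1.697 2.9175e-04     1.566     6.549
  solve Keq expr → x = 0.02799; check Q = 8.1980e+05
Then add 0.382 M of L.
Step 2:
                  J         E         L         X
  Initial     1.697 2.9175e-04     1.948     6.549
  Change  3.1856e-04 1.5928e-04 -3.1856e-04 -4.7784e-04
  Equil       1.697 4.5103e-04     1.948     6.548
  solve Keq expr → x = -1.5928e-04; check Q = 8.1980e+05
Then add 0.9186 M of X.
Step 3:
                  J         E         L         X
  Initial     1.697 4.5103e-04     1.948     7.467
  Change  4.3372e-04 2.1686e-04 -4.3372e-04 -6.5059e-04
  Equil       1.698 6.6789e-04     1.947     7.466
  solve Keq expr → x = -2.1686e-04; check Q = 8.1980e+05

[E]_eq = 6.6789e-04 M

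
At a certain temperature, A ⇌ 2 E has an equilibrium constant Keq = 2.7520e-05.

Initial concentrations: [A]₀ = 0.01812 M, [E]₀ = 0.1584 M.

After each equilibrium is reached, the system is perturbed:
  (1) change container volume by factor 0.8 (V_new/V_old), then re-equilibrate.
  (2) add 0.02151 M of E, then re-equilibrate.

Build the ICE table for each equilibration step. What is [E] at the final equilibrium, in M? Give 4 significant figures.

Q₀ = 1.385 vs Keq = 2.7520e-05 ⇒ Q>K, reverse
Step 1:
                  A         E
  I         0.01812    0.1584
  C         0.07839   -0.1568
  E         0.09651   0.00163
  solve Keq expr → x = -0.07839; check Q = 2.7520e-05
Then change container volume by factor 0.8 (V_new/V_old).
Step 2:
                  A         E
  I          0.1206  0.002037
  C       1.0713e-04 -2.1425e-04
  E          0.1207  0.001823
  solve Keq expr → x = -1.0713e-04; check Q = 2.7520e-05
Then add 0.02151 M of E.
Step 3:
                  A         E
  I          0.1207   0.02333
  C         0.01072  -0.02143
  E          0.1315  0.001902
  solve Keq expr → x = -0.01072; check Q = 2.7520e-05

[E]_eq = 0.001902 M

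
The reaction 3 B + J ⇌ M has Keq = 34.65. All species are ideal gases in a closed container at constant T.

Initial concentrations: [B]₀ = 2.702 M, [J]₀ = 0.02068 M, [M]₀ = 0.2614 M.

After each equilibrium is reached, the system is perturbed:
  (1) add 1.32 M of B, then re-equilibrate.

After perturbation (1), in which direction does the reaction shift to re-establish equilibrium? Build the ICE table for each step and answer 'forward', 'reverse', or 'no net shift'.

Direction: forward

Q₀ = 0.6408 vs Keq = 34.65 ⇒ Q<K, forward
Step 1:
                    B           J           M
  Initial       2.702     0.02068      0.2614
  Change     -0.06072    -0.02024     0.02024
  Equil         2.641  4.4111e-04      0.2816
  solve Keq expr → x = 0.02024; check Q = 34.65
Then add 1.32 M of B.
Step 2:
                    B           J           M
  Initial       3.961  4.4111e-04      0.2816
  Change  -9.3033e-04 -3.1011e-04  3.1011e-04
  Equil          3.96  1.3100e-04      0.2819
  solve Keq expr → x = 3.1011e-04; check Q = 34.65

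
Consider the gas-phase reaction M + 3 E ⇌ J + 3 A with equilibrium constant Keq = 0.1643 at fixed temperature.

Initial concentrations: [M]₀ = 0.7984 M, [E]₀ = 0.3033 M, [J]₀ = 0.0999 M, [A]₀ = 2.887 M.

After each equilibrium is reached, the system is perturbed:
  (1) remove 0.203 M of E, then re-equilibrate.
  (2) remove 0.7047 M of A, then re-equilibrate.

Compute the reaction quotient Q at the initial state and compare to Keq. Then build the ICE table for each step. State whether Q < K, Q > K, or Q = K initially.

Q₀ = 107.9; Q > K (proceeds reverse)

Q₀ = 107.9 vs Keq = 0.1643 ⇒ Q>K, reverse
Step 1:
                   M          E          J          A
  Initial     0.7984     0.3033     0.0999      2.887
  Change      0.0981     0.2943    -0.0981    -0.2943
  Equil       0.8965     0.5976   0.001804      2.593
  solve Keq expr → x = -0.0981; check Q = 0.1643
Then remove 0.203 M of E.
Step 2:
                   M          E          J          A
  Initial     0.8965     0.3946   0.001804      2.593
  Change    0.001266   0.003798  -0.001266  -0.003798
  Equil       0.8978     0.3984 5.3748e-04      2.589
  solve Keq expr → x = -0.001266; check Q = 0.1643
Then remove 0.7047 M of A.
Step 3:
                   M          E          J          A
  Initial     0.8978     0.3984 5.3748e-04      1.884
  Change  -8.2430e-04  -0.002473 8.2430e-04   0.002473
  Equil       0.8969     0.3959   0.001362      1.887
  solve Keq expr → x = 8.2430e-04; check Q = 0.1643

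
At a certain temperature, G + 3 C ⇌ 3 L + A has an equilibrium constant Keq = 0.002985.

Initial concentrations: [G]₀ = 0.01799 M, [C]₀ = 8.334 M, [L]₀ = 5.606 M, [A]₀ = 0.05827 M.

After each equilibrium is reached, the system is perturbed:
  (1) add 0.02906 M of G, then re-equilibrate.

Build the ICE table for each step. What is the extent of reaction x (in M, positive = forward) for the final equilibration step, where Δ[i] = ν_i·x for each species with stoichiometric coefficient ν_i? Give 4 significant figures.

Q₀ = 0.9859 vs Keq = 0.002985 ⇒ Q>K, reverse
Step 1:
                  G         C         L         A
  I         0.01799     8.334     5.606   0.05827
  C         0.05741    0.1722   -0.1722  -0.05741
  E          0.0754     8.506     5.434 8.6338e-04
  solve Keq expr → x = -0.05741; check Q = 0.002985
Then add 0.02906 M of G.
Step 2:
                  G         C         L         A
  I          0.1045     8.506     5.434 8.6338e-04
  C       -3.2795e-04 -9.8386e-04 9.8386e-04 3.2795e-04
  E          0.1041     8.505     5.435  0.001191
  solve Keq expr → x = 3.2795e-04; check Q = 0.002985

x = 3.2795e-04 M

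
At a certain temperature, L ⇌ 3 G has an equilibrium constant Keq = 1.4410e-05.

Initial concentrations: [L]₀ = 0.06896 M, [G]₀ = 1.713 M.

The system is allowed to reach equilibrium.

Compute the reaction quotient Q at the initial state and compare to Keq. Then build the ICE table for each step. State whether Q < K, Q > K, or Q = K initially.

Q₀ = 72.89; Q > K (proceeds reverse)

Q₀ = 72.89 vs Keq = 1.4410e-05 ⇒ Q>K, reverse
Step 1:
                  L         G
  I         0.06896     1.713
  C           0.564    -1.692
  E           0.633   0.02089
  solve Keq expr → x = -0.564; check Q = 1.4410e-05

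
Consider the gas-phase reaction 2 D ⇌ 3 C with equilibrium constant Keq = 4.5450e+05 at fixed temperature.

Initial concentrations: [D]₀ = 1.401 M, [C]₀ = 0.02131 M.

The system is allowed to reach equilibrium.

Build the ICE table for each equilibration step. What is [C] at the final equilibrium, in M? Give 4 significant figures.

Q₀ = 4.9303e-06 vs Keq = 4.5450e+05 ⇒ Q<K, forward
Step 1:
                    D           C
  init          1.401     0.02131
  Δ            -1.396       2.095
  eq         0.004566       2.116
  solve Keq expr → x = 0.6982; check Q = 4.5450e+05

[C]_eq = 2.116 M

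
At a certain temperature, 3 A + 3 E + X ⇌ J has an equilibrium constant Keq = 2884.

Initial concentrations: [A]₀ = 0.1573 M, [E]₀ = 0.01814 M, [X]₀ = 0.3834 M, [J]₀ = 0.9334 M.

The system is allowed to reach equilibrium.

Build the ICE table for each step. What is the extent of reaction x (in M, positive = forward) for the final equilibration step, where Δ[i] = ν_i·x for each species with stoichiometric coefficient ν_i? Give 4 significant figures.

x = -0.07173 M

Q₀ = 1.0479e+08 vs Keq = 2884 ⇒ Q>K, reverse
Step 1:
                  A         E         X         J
  init       0.1573   0.01814    0.3834    0.9334
  Δ          0.2152    0.2152   0.07173  -0.07173
  eq         0.3725    0.2333    0.4551    0.8617
  solve Keq expr → x = -0.07173; check Q = 2884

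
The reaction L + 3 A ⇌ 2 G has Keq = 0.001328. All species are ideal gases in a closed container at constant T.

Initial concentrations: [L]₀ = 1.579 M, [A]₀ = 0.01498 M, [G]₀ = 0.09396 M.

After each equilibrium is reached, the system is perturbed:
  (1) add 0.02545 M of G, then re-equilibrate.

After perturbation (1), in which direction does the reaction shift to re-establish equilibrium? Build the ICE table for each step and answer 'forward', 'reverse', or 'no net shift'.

Direction: reverse

Q₀ = 1663 vs Keq = 0.001328 ⇒ Q>K, reverse
Step 1:
                  L         A         G
  init        1.579   0.01498   0.09396
  Δ         0.04561    0.1368  -0.09121
  eq          1.625    0.1518  0.002747
  solve Keq expr → x = -0.04561; check Q = 0.001328
Then add 0.02545 M of G.
Step 2:
                  L         A         G
  init        1.625    0.1518    0.0282
  Δ         0.01219   0.03658  -0.02439
  eq          1.637    0.1884  0.003812
  solve Keq expr → x = -0.01219; check Q = 0.001328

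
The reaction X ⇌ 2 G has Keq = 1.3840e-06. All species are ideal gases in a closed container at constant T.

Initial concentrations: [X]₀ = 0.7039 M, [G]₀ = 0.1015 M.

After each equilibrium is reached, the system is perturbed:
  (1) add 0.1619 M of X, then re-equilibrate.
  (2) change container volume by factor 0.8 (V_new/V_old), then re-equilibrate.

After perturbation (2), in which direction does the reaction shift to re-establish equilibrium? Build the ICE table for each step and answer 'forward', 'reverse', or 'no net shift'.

Q₀ = 0.01464 vs Keq = 1.3840e-06 ⇒ Q>K, reverse
Step 1:
                   X          G
  I           0.7039     0.1015
  C          0.05024    -0.1005
  E           0.7541   0.001022
  solve Keq expr → x = -0.05024; check Q = 1.3840e-06
Then add 0.1619 M of X.
Step 2:
                   X          G
  I            0.916   0.001022
  C       -5.2152e-05 1.0430e-04
  E            0.916   0.001126
  solve Keq expr → x = 5.2152e-05; check Q = 1.3840e-06
Then change container volume by factor 0.8 (V_new/V_old).
Step 3:
                   X          G
  I            1.145   0.001407
  C       7.4272e-05 -1.4854e-04
  E            1.145   0.001259
  solve Keq expr → x = -7.4272e-05; check Q = 1.3840e-06

Direction: reverse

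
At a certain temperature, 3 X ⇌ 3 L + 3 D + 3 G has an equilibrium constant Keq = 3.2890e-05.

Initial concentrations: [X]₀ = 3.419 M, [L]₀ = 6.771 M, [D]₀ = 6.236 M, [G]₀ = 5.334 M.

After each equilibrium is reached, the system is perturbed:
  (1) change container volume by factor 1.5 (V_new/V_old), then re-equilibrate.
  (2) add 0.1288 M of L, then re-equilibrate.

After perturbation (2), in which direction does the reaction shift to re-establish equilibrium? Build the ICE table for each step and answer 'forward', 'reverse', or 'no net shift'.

Direction: reverse

Q₀ = 2.8585e+05 vs Keq = 3.2890e-05 ⇒ Q>K, reverse
Step 1:
                    X           L           D           G
  init          3.419       6.771       6.236       5.334
  Δ             5.172      -5.172      -5.172      -5.172
  eq            8.591       1.599       1.064      0.1618
  solve Keq expr → x = -1.724; check Q = 3.2890e-05
Then change container volume by factor 1.5 (V_new/V_old).
Step 2:
                    X           L           D           G
  init          5.727       1.066      0.7092      0.1079
  Δ          -0.08837     0.08837     0.08837     0.08837
  eq            5.639       1.154      0.7976      0.1963
  solve Keq expr → x = 0.02946; check Q = 3.2890e-05
Then add 0.1288 M of L.
Step 3:
                    X           L           D           G
  init          5.639       1.283      0.7976      0.1963
  Δ           0.01408    -0.01408    -0.01408    -0.01408
  eq            5.653       1.269      0.7835      0.1822
  solve Keq expr → x = -0.004693; check Q = 3.2890e-05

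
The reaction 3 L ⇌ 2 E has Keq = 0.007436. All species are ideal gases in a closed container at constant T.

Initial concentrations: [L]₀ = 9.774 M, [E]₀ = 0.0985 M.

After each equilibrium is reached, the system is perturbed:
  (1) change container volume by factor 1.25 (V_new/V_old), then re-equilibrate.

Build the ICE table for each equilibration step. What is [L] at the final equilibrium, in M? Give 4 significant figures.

[L]_eq = 6.025 M

Q₀ = 1.0391e-05 vs Keq = 0.007436 ⇒ Q<K, forward
Step 1:
                    L           E
  init          9.774      0.0985
  Δ            -2.428       1.618
  eq            7.346       1.717
  solve Keq expr → x = 0.8092; check Q = 0.007436
Then change container volume by factor 1.25 (V_new/V_old).
Step 2:
                    L           E
  init          5.877       1.374
  Δ            0.1476    -0.09843
  eq            6.025       1.275
  solve Keq expr → x = -0.04921; check Q = 0.007436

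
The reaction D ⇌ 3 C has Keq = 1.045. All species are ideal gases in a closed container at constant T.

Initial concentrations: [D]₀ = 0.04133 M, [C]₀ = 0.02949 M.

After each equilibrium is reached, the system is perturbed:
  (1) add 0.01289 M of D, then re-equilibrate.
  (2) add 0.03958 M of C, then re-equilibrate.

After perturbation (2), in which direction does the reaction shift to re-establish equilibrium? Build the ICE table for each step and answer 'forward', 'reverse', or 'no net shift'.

Direction: reverse

Q₀ = 6.2052e-04 vs Keq = 1.045 ⇒ Q<K, forward
Step 1:
                    D           C
  Initial     0.04133     0.02949
  Change     -0.03843      0.1153
  Equil      0.002903      0.1448
  solve Keq expr → x = 0.03843; check Q = 1.045
Then add 0.01289 M of D.
Step 2:
                    D           C
  Initial     0.01579      0.1448
  Change     -0.01054     0.03162
  Equil      0.005252      0.1764
  solve Keq expr → x = 0.01054; check Q = 1.045
Then add 0.03958 M of C.
Step 3:
                    D           C
  Initial    0.005252       0.216
  Change      0.00317    -0.00951
  Equil      0.008422      0.2065
  solve Keq expr → x = -0.00317; check Q = 1.045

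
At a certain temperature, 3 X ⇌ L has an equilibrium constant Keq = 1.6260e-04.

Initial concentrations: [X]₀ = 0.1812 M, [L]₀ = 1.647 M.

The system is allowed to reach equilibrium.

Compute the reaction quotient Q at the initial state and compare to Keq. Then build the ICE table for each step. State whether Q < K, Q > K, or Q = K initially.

Q₀ = 276.8; Q > K (proceeds reverse)

Q₀ = 276.8 vs Keq = 1.6260e-04 ⇒ Q>K, reverse
Step 1:
                    X           L
  init         0.1812       1.647
  Δ             4.878      -1.626
  eq            5.059     0.02105
  solve Keq expr → x = -1.626; check Q = 1.6260e-04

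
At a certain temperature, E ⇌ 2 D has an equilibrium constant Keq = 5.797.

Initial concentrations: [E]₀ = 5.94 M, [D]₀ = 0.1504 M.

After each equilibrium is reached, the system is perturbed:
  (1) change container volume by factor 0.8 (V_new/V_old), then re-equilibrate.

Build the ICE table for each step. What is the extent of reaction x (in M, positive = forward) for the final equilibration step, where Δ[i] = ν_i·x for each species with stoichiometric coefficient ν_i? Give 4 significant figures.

Q₀ = 0.003808 vs Keq = 5.797 ⇒ Q<K, forward
Step 1:
                   E          D
  I             5.94     0.1504
  C            -2.24      4.481
  E              3.7      4.631
  solve Keq expr → x = 2.24; check Q = 5.797
Then change container volume by factor 0.8 (V_new/V_old).
Step 2:
                   E          D
  I            4.625      5.789
  C           0.2394    -0.4788
  E            4.864       5.31
  solve Keq expr → x = -0.2394; check Q = 5.797

x = -0.2394 M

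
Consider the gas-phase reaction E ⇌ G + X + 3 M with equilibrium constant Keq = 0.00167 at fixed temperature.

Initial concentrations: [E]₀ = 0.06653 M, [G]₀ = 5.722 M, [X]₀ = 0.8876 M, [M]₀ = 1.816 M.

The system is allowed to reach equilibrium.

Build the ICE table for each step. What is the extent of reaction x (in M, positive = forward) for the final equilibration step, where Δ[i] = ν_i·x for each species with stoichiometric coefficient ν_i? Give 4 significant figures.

x = -0.5762 M

Q₀ = 457.2 vs Keq = 0.00167 ⇒ Q>K, reverse
Step 1:
                  E         G         X         M
  Initial   0.06653     5.722    0.8876     1.816
  Change     0.5762   -0.5762   -0.5762    -1.729
  Equil      0.6427     5.146    0.3114   0.08749
  solve Keq expr → x = -0.5762; check Q = 0.00167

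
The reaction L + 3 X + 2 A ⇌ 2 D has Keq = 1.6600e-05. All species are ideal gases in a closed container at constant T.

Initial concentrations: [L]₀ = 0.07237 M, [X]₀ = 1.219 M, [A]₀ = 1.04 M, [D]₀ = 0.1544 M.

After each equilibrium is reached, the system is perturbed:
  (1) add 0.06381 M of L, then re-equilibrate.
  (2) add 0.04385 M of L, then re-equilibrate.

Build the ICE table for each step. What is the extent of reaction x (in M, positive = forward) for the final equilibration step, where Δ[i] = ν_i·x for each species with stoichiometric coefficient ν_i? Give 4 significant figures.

x = 1.8866e-04 M

Q₀ = 0.1681 vs Keq = 1.6600e-05 ⇒ Q>K, reverse
Step 1:
                    L           X           A           D
  init        0.07237       1.219        1.04      0.1544
  Δ           0.07558      0.2267      0.1512     -0.1512
  eq           0.1479       1.446       1.191    0.003245
  solve Keq expr → x = -0.07558; check Q = 1.6600e-05
Then add 0.06381 M of L.
Step 2:
                    L           X           A           D
  init         0.2118       1.446       1.191    0.003245
  Δ       -3.1425e-04 -9.4274e-04 -6.2849e-04  6.2849e-04
  eq           0.2114       1.445       1.191    0.003873
  solve Keq expr → x = 3.1425e-04; check Q = 1.6600e-05
Then add 0.04385 M of L.
Step 3:
                    L           X           A           D
  init         0.2553       1.445       1.191    0.003873
  Δ       -1.8866e-04 -5.6597e-04 -3.7732e-04  3.7732e-04
  eq           0.2551       1.444        1.19    0.004251
  solve Keq expr → x = 1.8866e-04; check Q = 1.6600e-05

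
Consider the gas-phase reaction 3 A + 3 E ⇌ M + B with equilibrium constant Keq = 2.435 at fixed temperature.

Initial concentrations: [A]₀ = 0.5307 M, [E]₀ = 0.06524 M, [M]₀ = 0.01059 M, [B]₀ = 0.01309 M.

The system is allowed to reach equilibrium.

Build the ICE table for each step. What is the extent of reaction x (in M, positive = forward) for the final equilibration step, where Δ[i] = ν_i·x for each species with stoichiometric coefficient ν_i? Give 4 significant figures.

x = -9.5702e-04 M

Q₀ = 3.34 vs Keq = 2.435 ⇒ Q>K, reverse
Step 1:
                  A         E         M         B
  init       0.5307   0.06524   0.01059   0.01309
  Δ        0.002871  0.002871 -9.5702e-04 -9.5702e-04
  eq         0.5336   0.06811  0.009633   0.01213
  solve Keq expr → x = -9.5702e-04; check Q = 2.435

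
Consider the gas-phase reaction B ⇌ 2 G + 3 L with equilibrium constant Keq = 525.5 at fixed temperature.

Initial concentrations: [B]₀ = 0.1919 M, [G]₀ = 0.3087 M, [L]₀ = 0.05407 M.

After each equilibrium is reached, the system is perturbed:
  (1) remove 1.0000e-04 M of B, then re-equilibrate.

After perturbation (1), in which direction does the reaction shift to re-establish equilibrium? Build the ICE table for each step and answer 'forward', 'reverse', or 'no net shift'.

Direction: reverse

Q₀ = 7.8500e-05 vs Keq = 525.5 ⇒ Q<K, forward
Step 1:
                  B         G         L
  I          0.1919    0.3087   0.05407
  C         -0.1917    0.3833     0.575
  E       2.2690e-04     0.692    0.6291
  solve Keq expr → x = 0.1917; check Q = 525.5
Then remove 1.0000e-04 M of B.
Step 2:
                  B         G         L
  I       1.2690e-04     0.692    0.6291
  C       9.9547e-05 -1.9909e-04 -2.9864e-04
  E       2.2645e-04    0.6918    0.6288
  solve Keq expr → x = -9.9547e-05; check Q = 525.5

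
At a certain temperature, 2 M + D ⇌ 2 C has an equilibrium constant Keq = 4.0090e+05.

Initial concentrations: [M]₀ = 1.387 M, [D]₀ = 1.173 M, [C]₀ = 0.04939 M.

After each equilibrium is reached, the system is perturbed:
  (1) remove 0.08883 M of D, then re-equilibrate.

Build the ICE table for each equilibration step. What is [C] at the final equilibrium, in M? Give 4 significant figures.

Q₀ = 0.001081 vs Keq = 4.0090e+05 ⇒ Q<K, forward
Step 1:
                   M          D          C
  init         1.387      1.173    0.04939
  Δ           -1.384    -0.6919      1.384
  eq        0.003263     0.4811      1.433
  solve Keq expr → x = 0.6919; check Q = 4.0090e+05
Then remove 0.08883 M of D.
Step 2:
                   M          D          C
  init      0.003263     0.3923      1.433
  Δ       3.4892e-04 1.7446e-04 -3.4892e-04
  eq        0.003612     0.3925      1.433
  solve Keq expr → x = -1.7446e-04; check Q = 4.0090e+05

[C]_eq = 1.433 M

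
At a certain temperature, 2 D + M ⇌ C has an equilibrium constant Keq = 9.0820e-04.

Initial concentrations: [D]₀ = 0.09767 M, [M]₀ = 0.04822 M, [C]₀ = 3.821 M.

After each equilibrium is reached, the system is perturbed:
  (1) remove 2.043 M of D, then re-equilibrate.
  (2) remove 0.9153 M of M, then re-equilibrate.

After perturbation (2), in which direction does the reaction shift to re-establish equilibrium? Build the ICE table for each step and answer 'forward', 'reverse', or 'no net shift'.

Q₀ = 8307 vs Keq = 9.0820e-04 ⇒ Q>K, reverse
Step 1:
                    D           M           C
  I           0.09767     0.04822       3.821
  C             7.278       3.639      -3.639
  E             7.375       3.687      0.1822
  solve Keq expr → x = -3.639; check Q = 9.0820e-04
Then remove 2.043 M of D.
Step 2:
                    D           M           C
  I             5.332       3.687      0.1822
  C            0.1581     0.07904    -0.07904
  E              5.49       3.766      0.1031
  solve Keq expr → x = -0.07904; check Q = 9.0820e-04
Then remove 0.9153 M of M.
Step 3:
                    D           M           C
  I              5.49       2.851      0.1031
  C           0.04619      0.0231     -0.0231
  E             5.537       2.874     0.08001
  solve Keq expr → x = -0.0231; check Q = 9.0820e-04

Direction: reverse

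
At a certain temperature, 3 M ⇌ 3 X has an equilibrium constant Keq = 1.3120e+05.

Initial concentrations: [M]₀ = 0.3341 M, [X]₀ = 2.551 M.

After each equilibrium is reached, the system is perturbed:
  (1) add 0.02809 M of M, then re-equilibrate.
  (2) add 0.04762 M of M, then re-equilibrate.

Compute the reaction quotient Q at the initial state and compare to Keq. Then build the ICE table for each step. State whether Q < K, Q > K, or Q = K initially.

Q₀ = 445.1; Q < K (proceeds forward)

Q₀ = 445.1 vs Keq = 1.3120e+05 ⇒ Q<K, forward
Step 1:
                    M           X
  Initial      0.3341       2.551
  Change      -0.2784      0.2784
  Equil       0.05568       2.829
  solve Keq expr → x = 0.09281; check Q = 1.3120e+05
Then add 0.02809 M of M.
Step 2:
                    M           X
  Initial     0.08377       2.829
  Change     -0.02755     0.02755
  Equil       0.05622       2.857
  solve Keq expr → x = 0.009183; check Q = 1.3120e+05
Then add 0.04762 M of M.
Step 3:
                    M           X
  Initial      0.1038       2.857
  Change      -0.0467      0.0467
  Equil       0.05714       2.904
  solve Keq expr → x = 0.01557; check Q = 1.3120e+05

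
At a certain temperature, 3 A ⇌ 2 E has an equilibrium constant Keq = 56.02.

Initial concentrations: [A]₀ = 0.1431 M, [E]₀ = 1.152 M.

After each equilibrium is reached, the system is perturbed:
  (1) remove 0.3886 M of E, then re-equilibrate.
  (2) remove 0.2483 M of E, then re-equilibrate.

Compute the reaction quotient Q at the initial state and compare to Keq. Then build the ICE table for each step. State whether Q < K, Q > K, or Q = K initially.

Q₀ = 452.9 vs Keq = 56.02 ⇒ Q>K, reverse
Step 1:
                    A           E
  Initial      0.1431       1.152
  Change       0.1296    -0.08637
  Equil        0.2727       1.066
  solve Keq expr → x = -0.04319; check Q = 56.02
Then remove 0.3886 M of E.
Step 2:
                    A           E
  Initial      0.2727       0.677
  Change     -0.06292     0.04194
  Equil        0.2097       0.719
  solve Keq expr → x = 0.02097; check Q = 56.02
Then remove 0.2483 M of E.
Step 3:
                    A           E
  Initial      0.2097      0.4707
  Change     -0.04496     0.02998
  Equil        0.1648      0.5006
  solve Keq expr → x = 0.01499; check Q = 56.02

Q₀ = 452.9; Q > K (proceeds reverse)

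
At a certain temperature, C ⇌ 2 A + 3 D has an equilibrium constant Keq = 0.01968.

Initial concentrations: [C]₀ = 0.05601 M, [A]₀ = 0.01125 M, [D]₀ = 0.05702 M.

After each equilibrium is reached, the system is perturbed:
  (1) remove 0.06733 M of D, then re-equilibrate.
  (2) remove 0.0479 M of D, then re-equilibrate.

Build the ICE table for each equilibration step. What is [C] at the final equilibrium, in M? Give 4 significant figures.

[C]_eq = 9.1947e-04 M

Q₀ = 4.1891e-07 vs Keq = 0.01968 ⇒ Q<K, forward
Step 1:
                    C           A           D
  I           0.05601     0.01125     0.05702
  C           -0.0503      0.1006      0.1509
  E          0.005713      0.1118      0.2079
  solve Keq expr → x = 0.0503; check Q = 0.01968
Then remove 0.06733 M of D.
Step 2:
                    C           A           D
  I          0.005713      0.1118      0.1406
  C         -0.003287    0.006573     0.00986
  E          0.002426      0.1184      0.1504
  solve Keq expr → x = 0.003287; check Q = 0.01968
Then remove 0.0479 M of D.
Step 3:
                    C           A           D
  I          0.002426      0.1184      0.1025
  C         -0.001507    0.003013     0.00452
  E        9.1947e-04      0.1214      0.1071
  solve Keq expr → x = 0.001507; check Q = 0.01968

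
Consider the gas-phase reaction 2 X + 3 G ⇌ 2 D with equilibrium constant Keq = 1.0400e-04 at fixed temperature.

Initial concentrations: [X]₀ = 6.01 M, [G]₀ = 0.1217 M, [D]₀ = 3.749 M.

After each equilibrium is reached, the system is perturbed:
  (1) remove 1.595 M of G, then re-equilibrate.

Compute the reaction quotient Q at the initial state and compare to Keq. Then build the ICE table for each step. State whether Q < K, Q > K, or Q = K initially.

Q₀ = 215.9; Q > K (proceeds reverse)

Q₀ = 215.9 vs Keq = 1.0400e-04 ⇒ Q>K, reverse
Step 1:
                  X         G         D
  init         6.01    0.1217     3.749
  Δ           2.893      4.34    -2.893
  eq          8.903     4.462    0.8557
  solve Keq expr → x = -1.447; check Q = 1.0400e-04
Then remove 1.595 M of G.
Step 2:
                  X         G         D
  init        8.903     2.867    0.8557
  Δ          0.2922    0.4384   -0.2922
  eq          9.196     3.305    0.5635
  solve Keq expr → x = -0.1461; check Q = 1.0400e-04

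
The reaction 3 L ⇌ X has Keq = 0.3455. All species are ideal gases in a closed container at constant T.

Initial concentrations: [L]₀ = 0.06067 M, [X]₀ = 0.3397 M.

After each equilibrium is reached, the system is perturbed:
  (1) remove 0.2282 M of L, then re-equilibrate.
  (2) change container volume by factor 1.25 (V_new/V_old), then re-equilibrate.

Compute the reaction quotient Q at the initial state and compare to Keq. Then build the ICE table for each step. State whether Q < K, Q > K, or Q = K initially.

Q₀ = 1521; Q > K (proceeds reverse)

Q₀ = 1521 vs Keq = 0.3455 ⇒ Q>K, reverse
Step 1:
                   L          X
  init       0.06067     0.3397
  Δ           0.6489    -0.2163
  eq          0.7095     0.1234
  solve Keq expr → x = -0.2163; check Q = 0.3455
Then remove 0.2282 M of L.
Step 2:
                   L          X
  init        0.4813     0.1234
  Δ           0.1316   -0.04386
  eq          0.6129    0.07955
  solve Keq expr → x = -0.04386; check Q = 0.3455
Then change container volume by factor 1.25 (V_new/V_old).
Step 3:
                   L          X
  init        0.4903    0.06364
  Δ          0.03803   -0.01268
  eq          0.5284    0.05096
  solve Keq expr → x = -0.01268; check Q = 0.3455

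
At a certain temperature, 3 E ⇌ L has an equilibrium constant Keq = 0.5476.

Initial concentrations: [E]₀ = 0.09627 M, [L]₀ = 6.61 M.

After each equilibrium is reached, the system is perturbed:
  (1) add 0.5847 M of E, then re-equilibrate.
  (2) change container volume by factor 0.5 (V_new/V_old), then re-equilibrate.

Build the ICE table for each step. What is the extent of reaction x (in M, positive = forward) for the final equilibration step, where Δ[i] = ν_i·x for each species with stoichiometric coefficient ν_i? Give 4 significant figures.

Q₀ = 7408 vs Keq = 0.5476 ⇒ Q>K, reverse
Step 1:
                   E          L
  I          0.09627       6.61
  C            2.113    -0.7044
  E            2.209      5.906
  solve Keq expr → x = -0.7044; check Q = 0.5476
Then add 0.5847 M of E.
Step 2:
                   E          L
  I            2.794      5.906
  C          -0.5616     0.1872
  E            2.232      6.093
  solve Keq expr → x = 0.1872; check Q = 0.5476
Then change container volume by factor 0.5 (V_new/V_old).
Step 3:
                   E          L
  I            4.465      12.19
  C           -1.611     0.5372
  E            2.853      12.72
  solve Keq expr → x = 0.5372; check Q = 0.5476

x = 0.5372 M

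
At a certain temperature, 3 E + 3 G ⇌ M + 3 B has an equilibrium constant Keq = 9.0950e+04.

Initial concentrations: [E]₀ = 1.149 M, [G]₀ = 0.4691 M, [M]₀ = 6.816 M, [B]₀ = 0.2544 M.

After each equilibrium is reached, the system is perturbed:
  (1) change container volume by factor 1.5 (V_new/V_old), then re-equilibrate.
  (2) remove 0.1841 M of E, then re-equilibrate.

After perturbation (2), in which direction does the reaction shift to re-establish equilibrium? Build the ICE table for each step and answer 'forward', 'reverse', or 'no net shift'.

Q₀ = 0.7167 vs Keq = 9.0950e+04 ⇒ Q<K, forward
Step 1:
                   E          G          M          B
  I            1.149     0.4691      6.816     0.2544
  C          -0.4288    -0.4288     0.1429     0.4288
  E           0.7202    0.04028      6.959     0.6832
  solve Keq expr → x = 0.1429; check Q = 9.0950e+04
Then change container volume by factor 1.5 (V_new/V_old).
Step 2:
                   E          G          M          B
  I           0.4801    0.02685      4.639     0.4555
  C         0.007252   0.007252  -0.002417  -0.007252
  E           0.4874     0.0341      4.637     0.4482
  solve Keq expr → x = -0.002417; check Q = 9.0950e+04
Then remove 0.1841 M of E.
Step 3:
                   E          G          M          B
  I           0.3033     0.0341      4.637     0.4482
  C          0.01606    0.01606  -0.005354   -0.01606
  E           0.3193    0.05016      4.632     0.4322
  solve Keq expr → x = -0.005354; check Q = 9.0950e+04

Direction: reverse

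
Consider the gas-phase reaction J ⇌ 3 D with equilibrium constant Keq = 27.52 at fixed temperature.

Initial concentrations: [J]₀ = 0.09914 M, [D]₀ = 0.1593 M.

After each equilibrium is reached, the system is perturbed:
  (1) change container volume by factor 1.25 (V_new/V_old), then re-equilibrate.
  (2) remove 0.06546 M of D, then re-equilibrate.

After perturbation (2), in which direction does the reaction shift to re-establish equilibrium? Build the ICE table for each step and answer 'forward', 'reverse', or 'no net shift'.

Q₀ = 0.04078 vs Keq = 27.52 ⇒ Q<K, forward
Step 1:
                    J           D
  init        0.09914      0.1593
  Δ          -0.09589      0.2877
  eq         0.003245       0.447
  solve Keq expr → x = 0.09589; check Q = 27.52
Then change container volume by factor 1.25 (V_new/V_old).
Step 2:
                    J           D
  init       0.002596      0.3576
  Δ       -8.9681e-04     0.00269
  eq         0.001699      0.3603
  solve Keq expr → x = 8.9681e-04; check Q = 27.52
Then remove 0.06546 M of D.
Step 3:
                    J           D
  init       0.001699      0.2948
  Δ       -7.4675e-04     0.00224
  eq       9.5253e-04      0.2971
  solve Keq expr → x = 7.4675e-04; check Q = 27.52

Direction: forward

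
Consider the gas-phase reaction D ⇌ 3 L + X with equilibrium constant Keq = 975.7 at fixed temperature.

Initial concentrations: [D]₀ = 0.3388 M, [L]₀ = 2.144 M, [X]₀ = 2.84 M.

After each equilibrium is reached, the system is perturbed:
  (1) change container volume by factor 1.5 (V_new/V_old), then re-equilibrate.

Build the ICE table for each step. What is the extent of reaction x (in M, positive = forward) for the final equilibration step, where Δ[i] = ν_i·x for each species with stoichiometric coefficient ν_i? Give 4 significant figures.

Q₀ = 82.61 vs Keq = 975.7 ⇒ Q<K, forward
Step 1:
                    D           L           X
  Initial      0.3388       2.144        2.84
  Change      -0.2595      0.7785      0.2595
  Equil        0.0793       2.923         3.1
  solve Keq expr → x = 0.2595; check Q = 975.7
Then change container volume by factor 1.5 (V_new/V_old).
Step 2:
                    D           L           X
  Initial     0.05286       1.948       2.066
  Change     -0.03428      0.1028     0.03428
  Equil       0.01858       2.051       2.101
  solve Keq expr → x = 0.03428; check Q = 975.7

x = 0.03428 M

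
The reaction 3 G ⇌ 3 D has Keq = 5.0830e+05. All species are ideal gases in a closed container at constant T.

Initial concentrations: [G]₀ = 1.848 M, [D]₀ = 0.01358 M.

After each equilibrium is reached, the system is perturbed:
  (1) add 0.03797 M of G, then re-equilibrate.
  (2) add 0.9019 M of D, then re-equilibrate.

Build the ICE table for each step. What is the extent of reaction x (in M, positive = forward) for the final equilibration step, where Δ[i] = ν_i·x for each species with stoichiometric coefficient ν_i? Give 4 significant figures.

Q₀ = 3.9682e-07 vs Keq = 5.0830e+05 ⇒ Q<K, forward
Step 1:
                   G          D
  I            1.848    0.01358
  C           -1.825      1.825
  E          0.02304      1.839
  solve Keq expr → x = 0.6083; check Q = 5.0830e+05
Then add 0.03797 M of G.
Step 2:
                   G          D
  I          0.06101      1.839
  C          -0.0375     0.0375
  E          0.02351      1.876
  solve Keq expr → x = 0.0125; check Q = 5.0830e+05
Then add 0.9019 M of D.
Step 3:
                   G          D
  I          0.02351      2.778
  C          0.01116   -0.01116
  E          0.03467      2.767
  solve Keq expr → x = -0.00372; check Q = 5.0830e+05

x = -0.00372 M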